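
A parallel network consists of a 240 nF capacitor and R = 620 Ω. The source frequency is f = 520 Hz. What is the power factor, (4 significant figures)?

ω = 2πf = 3267 rad/s
X_C = 1/(ωC) = 1275 Ω
Parallel: admittances add. Y = 1/R + jωC
Y = (0.001613 + j0.0007841) S
|Y| = 0.001793 S → |Z| = 1/|Y| = 557.6 Ω, ∠Z = −∠Y = -25.93°
cos φ = cos(-25.93°) = 0.8993

0.8993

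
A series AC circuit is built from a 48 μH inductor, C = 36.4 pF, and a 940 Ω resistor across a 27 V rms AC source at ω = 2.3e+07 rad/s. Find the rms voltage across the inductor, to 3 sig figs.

X_L = ωL = 1100 Ω
X_C = 1/(ωC) = 1190 Ω
Net reactance X = X_L − X_C = -90.5 Ω
Z = 940 − j90.5 Ω
|Z| = √(940² + 90.5²) = 944 Ω
I = V/|Z| = 28.6 mA
V_L = I·|Z_L| = 0.0286 × 1100 = 31.6 V

31.6 V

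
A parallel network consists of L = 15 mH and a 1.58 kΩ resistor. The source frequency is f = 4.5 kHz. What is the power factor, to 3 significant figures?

ω = 2πf = 28270 rad/s
X_L = ωL = 424 Ω
Parallel: admittances add. Y = 1/R + 1/(jωL)
Y = (0.000633 − j0.00236) S
|Y| = 0.00244 S → |Z| = 1/|Y| = 410 Ω, ∠Z = −∠Y = 75.0°
cos φ = cos(75.0°) = 0.259

0.259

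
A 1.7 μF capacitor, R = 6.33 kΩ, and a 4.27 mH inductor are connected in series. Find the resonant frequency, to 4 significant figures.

ω₀ = 1/√(LC) = 1/√(0.00427 × 1.7e-06) = 11740 rad/s
f₀ = ω₀/(2π) = 1.868 kHz

1.868 kHz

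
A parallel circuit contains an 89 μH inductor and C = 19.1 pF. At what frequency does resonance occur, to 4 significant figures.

ω₀ = 1/√(LC) = 1/√(8.9e-05 × 1.91e-11) = 2.425e+07 rad/s
f₀ = ω₀/(2π) = 3.860 MHz

3.860 MHz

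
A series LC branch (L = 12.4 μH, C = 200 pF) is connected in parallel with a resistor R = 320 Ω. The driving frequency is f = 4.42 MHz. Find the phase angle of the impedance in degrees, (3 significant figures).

ω = 2πf = 2.777e+07 rad/s
X_L = ωL = 344 Ω
X_C = 1/(ωC) = 180 Ω
Branch 1: Z₁ = R = 320 Ω
Branch 2 (series LC): Z₂ = j(X_L − X_C) = j164 Ω
Parallel: Z = Z₁Z₂/(Z₁+Z₂), |Z| = 146 Ω, ∠Z = 62.8°

62.8°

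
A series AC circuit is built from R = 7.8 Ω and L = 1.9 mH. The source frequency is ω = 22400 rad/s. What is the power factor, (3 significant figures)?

X_L = ωL = 42.6 Ω
Z = 7.80 + j42.6 Ω
|Z| = √(7.80² + 42.6²) = 43.3 Ω
∠Z = arctan(42.6/7.80) = 79.6°
cos φ = cos(79.6°) = 0.180

0.180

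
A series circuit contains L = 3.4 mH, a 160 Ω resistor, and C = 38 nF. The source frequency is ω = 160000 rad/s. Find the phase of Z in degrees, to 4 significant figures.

67.14°

X_L = ωL = 544.0 Ω
X_C = 1/(ωC) = 164.5 Ω
Net reactance X = X_L − X_C = 379.5 Ω
Z = 160.0 + j379.5 Ω
|Z| = √(160.0² + 379.5²) = 411.9 Ω
∠Z = arctan(379.5/160.0) = 67.14°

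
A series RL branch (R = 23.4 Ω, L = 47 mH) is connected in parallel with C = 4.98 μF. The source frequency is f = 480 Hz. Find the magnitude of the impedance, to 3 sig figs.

122 Ω

ω = 2πf = 3016 rad/s
X_L = ωL = 142 Ω
X_C = 1/(ωC) = 66.6 Ω
Branch 1 (R+jX_L): Z₁ = 23.4 + j142 Ω, |Z₁| = 144 Ω
Branch 2 (−jX_C): Z₂ = −j66.6 Ω
Parallel: Z = Z₁Z₂/(Z₁+Z₂), |Z| = 122 Ω, ∠Z = -82.1°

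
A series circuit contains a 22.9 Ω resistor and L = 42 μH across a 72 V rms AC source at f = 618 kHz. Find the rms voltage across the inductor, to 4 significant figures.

71.30 V

ω = 2πf = 3.883e+06 rad/s
X_L = ωL = 163.1 Ω
Z = 22.90 + j163.1 Ω
|Z| = √(22.90² + 163.1²) = 164.7 Ω
I = V/|Z| = 437.2 mA
V_L = I·|Z_L| = 0.4372 × 163.1 = 71.30 V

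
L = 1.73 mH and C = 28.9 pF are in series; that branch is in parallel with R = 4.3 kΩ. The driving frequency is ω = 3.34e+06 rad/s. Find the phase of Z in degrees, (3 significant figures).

X_L = ωL = 5780 Ω
X_C = 1/(ωC) = 10400 Ω
Branch 1: Z₁ = R = 4300 Ω
Branch 2 (series LC): Z₂ = j(X_L − X_C) = −j4580 Ω
Parallel: Z = Z₁Z₂/(Z₁+Z₂), |Z| = 3140 Ω, ∠Z = -43.2°

-43.2°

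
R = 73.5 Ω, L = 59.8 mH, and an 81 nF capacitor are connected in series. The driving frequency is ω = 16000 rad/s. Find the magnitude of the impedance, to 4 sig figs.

X_L = ωL = 956.8 Ω
X_C = 1/(ωC) = 771.6 Ω
Net reactance X = X_L − X_C = 185.2 Ω
Z = 73.50 + j185.2 Ω
|Z| = √(73.50² + 185.2²) = 199.2 Ω

199.2 Ω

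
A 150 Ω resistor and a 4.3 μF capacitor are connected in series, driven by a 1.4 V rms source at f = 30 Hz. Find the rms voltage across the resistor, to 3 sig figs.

ω = 2πf = 188.5 rad/s
X_C = 1/(ωC) = 1230 Ω
Z = 150 − j1230 Ω
|Z| = √(150² + 1230²) = 1240 Ω
I = V/|Z| = 1.13 mA
V_R = I·|Z_R| = 0.00113 × 150 = 0.169 V

0.169 V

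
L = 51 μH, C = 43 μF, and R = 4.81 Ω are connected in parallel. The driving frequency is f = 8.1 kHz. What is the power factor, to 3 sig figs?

0.115

ω = 2πf = 50890 rad/s
X_L = ωL = 2.60 Ω
X_C = 1/(ωC) = 0.457 Ω
Parallel: admittances add. Y = 1/R + 1/(jωL) + jωC
Y = (0.208 + j1.80) S
|Y| = 1.82 S → |Z| = 1/|Y| = 0.551 Ω, ∠Z = −∠Y = -83.4°
cos φ = cos(-83.4°) = 0.115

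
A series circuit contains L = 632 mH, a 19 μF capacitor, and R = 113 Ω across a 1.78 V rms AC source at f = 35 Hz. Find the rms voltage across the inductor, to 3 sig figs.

ω = 2πf = 219.9 rad/s
X_L = ωL = 139 Ω
X_C = 1/(ωC) = 239 Ω
Net reactance X = X_L − X_C = -100 Ω
Z = 113 − j100 Ω
|Z| = √(113² + 100²) = 151 Ω
I = V/|Z| = 11.8 mA
V_L = I·|Z_L| = 0.0118 × 139 = 1.64 V

1.64 V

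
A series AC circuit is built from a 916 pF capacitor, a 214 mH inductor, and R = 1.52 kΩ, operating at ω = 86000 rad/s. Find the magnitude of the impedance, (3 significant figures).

X_L = ωL = 18400 Ω
X_C = 1/(ωC) = 12700 Ω
Net reactance X = X_L − X_C = 5710 Ω
Z = 1520 + j5710 Ω
|Z| = √(1520² + 5710²) = 5910 Ω

5910 Ω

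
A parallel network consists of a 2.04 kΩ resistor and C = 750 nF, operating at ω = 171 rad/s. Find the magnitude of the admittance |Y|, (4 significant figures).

506.7 μS

X_C = 1/(ωC) = 7797 Ω
Parallel: admittances add. Y = 1/R + jωC
Y = (0.0004902 + j0.0001283) S
|Y| = 0.0005067 S → |Z| = 1/|Y| = 1974 Ω, ∠Z = −∠Y = -14.66°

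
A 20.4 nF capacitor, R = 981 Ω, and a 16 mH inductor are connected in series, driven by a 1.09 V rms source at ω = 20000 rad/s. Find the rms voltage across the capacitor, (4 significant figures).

X_L = ωL = 320.0 Ω
X_C = 1/(ωC) = 2451 Ω
Net reactance X = X_L − X_C = -2131 Ω
Z = 981.0 − j2131 Ω
|Z| = √(981.0² + 2131²) = 2346 Ω
I = V/|Z| = 464.6 μA
V_C = I·|Z_C| = 0.0004646 × 2451 = 1.139 V

1.139 V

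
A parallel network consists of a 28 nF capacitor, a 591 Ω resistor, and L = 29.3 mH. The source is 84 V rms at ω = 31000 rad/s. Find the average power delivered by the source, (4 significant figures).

11.94 W

X_L = ωL = 908.3 Ω
X_C = 1/(ωC) = 1152 Ω
Parallel: admittances add. Y = 1/R + 1/(jωL) + jωC
Y = (0.001692 − j0.0002330) S
|Y| = 0.001708 S → |Z| = 1/|Y| = 585.5 Ω, ∠Z = −∠Y = 7.839°
I = V/|Z| = 143.5 mA
P = VI cos φ = 84 × 0.1435 × cos(7.839°) = 11.94 W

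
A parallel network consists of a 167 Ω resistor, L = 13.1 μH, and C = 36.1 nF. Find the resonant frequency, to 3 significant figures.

ω₀ = 1/√(LC) = 1/√(1.31e-05 × 3.61e-08) = 1.454e+06 rad/s
f₀ = ω₀/(2π) = 231 kHz

231 kHz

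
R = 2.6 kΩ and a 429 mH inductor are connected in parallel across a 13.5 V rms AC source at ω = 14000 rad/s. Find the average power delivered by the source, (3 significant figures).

X_L = ωL = 6010 Ω
Parallel: admittances add. Y = 1/R + 1/(jωL)
Y = (0.000385 − j0.000167) S
|Y| = 0.000419 S → |Z| = 1/|Y| = 2390 Ω, ∠Z = −∠Y = 23.4°
I = V/|Z| = 5.66 mA
P = VI cos φ = 13.5 × 0.00566 × cos(23.4°) = 70.1 mW

70.1 mW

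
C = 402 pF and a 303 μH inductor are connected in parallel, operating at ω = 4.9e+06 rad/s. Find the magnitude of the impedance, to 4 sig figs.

X_L = ωL = 1485 Ω
X_C = 1/(ωC) = 507.7 Ω
Parallel: admittances add. Y = 1/(jωL) + jωC
Y = (0 + j0.001296) S
|Y| = 0.001296 S → |Z| = 1/|Y| = 771.4 Ω, ∠Z = −∠Y = -90.00°

771.4 Ω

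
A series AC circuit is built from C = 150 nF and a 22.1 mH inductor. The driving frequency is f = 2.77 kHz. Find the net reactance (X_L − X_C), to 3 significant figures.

1.59 Ω

ω = 2πf = 17400 rad/s
X_L = ωL = 385 Ω
X_C = 1/(ωC) = 383 Ω
X = 385 − 383 = 1.59 Ω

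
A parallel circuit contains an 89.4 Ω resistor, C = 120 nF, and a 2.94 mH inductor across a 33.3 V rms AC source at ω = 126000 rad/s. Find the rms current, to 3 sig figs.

X_L = ωL = 370 Ω
X_C = 1/(ωC) = 66.1 Ω
Parallel: admittances add. Y = 1/R + 1/(jωL) + jωC
Y = (0.0112 + j0.0124) S
|Y| = 0.0167 S → |Z| = 1/|Y| = 59.8 Ω, ∠Z = −∠Y = -48.0°
I = V/|Z| = 33.3/59.8 = 557 mA

557 mA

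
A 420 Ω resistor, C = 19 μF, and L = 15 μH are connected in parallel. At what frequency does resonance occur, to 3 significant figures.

9.43 kHz

ω₀ = 1/√(LC) = 1/√(1.5e-05 × 1.9e-05) = 59230 rad/s
f₀ = ω₀/(2π) = 9.43 kHz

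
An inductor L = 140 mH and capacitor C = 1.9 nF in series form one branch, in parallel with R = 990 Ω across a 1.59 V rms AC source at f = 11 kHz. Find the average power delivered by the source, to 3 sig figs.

2.55 mW

ω = 2πf = 69120 rad/s
X_L = ωL = 9680 Ω
X_C = 1/(ωC) = 7620 Ω
Branch 1: Z₁ = R = 990 Ω
Branch 2 (series LC): Z₂ = j(X_L − X_C) = j2060 Ω
Parallel: Z = Z₁Z₂/(Z₁+Z₂), |Z| = 892 Ω, ∠Z = 25.7°
I = V/|Z| = 1.78 mA
P = VI cos φ = 1.59 × 0.00178 × cos(25.7°) = 2.55 mW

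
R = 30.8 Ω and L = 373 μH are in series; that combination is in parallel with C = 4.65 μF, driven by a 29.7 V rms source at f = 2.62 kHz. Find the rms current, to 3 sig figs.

ω = 2πf = 16460 rad/s
X_L = ωL = 6.14 Ω
X_C = 1/(ωC) = 13.1 Ω
Branch 1 (R+jX_L): Z₁ = 30.8 + j6.14 Ω, |Z₁| = 31.4 Ω
Branch 2 (−jX_C): Z₂ = −j13.1 Ω
Parallel: Z = Z₁Z₂/(Z₁+Z₂), |Z| = 13.0 Ω, ∠Z = -66.1°
I = V/|Z| = 29.7/13.0 = 2.29 A

2.29 A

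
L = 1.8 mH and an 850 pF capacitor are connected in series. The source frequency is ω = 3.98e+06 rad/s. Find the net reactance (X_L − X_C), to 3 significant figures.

6870 Ω

X_L = ωL = 7160 Ω
X_C = 1/(ωC) = 296 Ω
X = 7160 − 296 = 6870 Ω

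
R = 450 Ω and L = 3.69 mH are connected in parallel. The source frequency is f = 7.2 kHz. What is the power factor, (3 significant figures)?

0.348

ω = 2πf = 45240 rad/s
X_L = ωL = 167 Ω
Parallel: admittances add. Y = 1/R + 1/(jωL)
Y = (0.00222 − j0.00599) S
|Y| = 0.00639 S → |Z| = 1/|Y| = 157 Ω, ∠Z = −∠Y = 69.6°
cos φ = cos(69.6°) = 0.348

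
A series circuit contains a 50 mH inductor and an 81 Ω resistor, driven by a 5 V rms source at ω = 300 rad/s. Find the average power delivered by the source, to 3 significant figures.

298 mW

X_L = ωL = 15.0 Ω
Z = 81.0 + j15.0 Ω
|Z| = √(81.0² + 15.0²) = 82.4 Ω
∠Z = arctan(15.0/81.0) = 10.5°
I = V/|Z| = 60.7 mA
P = VI cos φ = 5 × 0.0607 × cos(10.5°) = 298 mW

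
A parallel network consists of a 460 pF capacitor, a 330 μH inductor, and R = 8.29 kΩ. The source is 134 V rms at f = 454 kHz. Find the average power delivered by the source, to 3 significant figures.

2.17 W

ω = 2πf = 2.853e+06 rad/s
X_L = ωL = 941 Ω
X_C = 1/(ωC) = 762 Ω
Parallel: admittances add. Y = 1/R + 1/(jωL) + jωC
Y = (0.000121 + j0.000250) S
|Y| = 0.000277 S → |Z| = 1/|Y| = 3600 Ω, ∠Z = −∠Y = -64.2°
I = V/|Z| = 37.2 mA
P = VI cos φ = 134 × 0.0372 × cos(-64.2°) = 2.17 W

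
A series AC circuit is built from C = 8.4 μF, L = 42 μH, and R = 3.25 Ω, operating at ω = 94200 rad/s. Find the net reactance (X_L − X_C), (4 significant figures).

X_L = ωL = 3.956 Ω
X_C = 1/(ωC) = 1.264 Ω
X = 3.956 − 1.264 = 2.693 Ω

2.693 Ω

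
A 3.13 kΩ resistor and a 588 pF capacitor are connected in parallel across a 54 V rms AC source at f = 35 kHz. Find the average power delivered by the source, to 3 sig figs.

ω = 2πf = 219900 rad/s
X_C = 1/(ωC) = 7730 Ω
Parallel: admittances add. Y = 1/R + jωC
Y = (0.000319 + j0.000129) S
|Y| = 0.000345 S → |Z| = 1/|Y| = 2900 Ω, ∠Z = −∠Y = -22.0°
I = V/|Z| = 18.6 mA
P = VI cos φ = 54 × 0.0186 × cos(-22.0°) = 932 mW

932 mW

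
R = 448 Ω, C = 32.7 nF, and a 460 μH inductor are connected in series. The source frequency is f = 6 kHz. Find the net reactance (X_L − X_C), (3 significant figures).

ω = 2πf = 37700 rad/s
X_L = ωL = 17.3 Ω
X_C = 1/(ωC) = 811 Ω
X = 17.3 − 811 = -794 Ω

-794 Ω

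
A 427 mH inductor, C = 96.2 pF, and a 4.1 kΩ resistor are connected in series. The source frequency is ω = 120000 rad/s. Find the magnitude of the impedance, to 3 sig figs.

X_L = ωL = 51200 Ω
X_C = 1/(ωC) = 86600 Ω
Net reactance X = X_L − X_C = -35400 Ω
Z = 4100 − j35400 Ω
|Z| = √(4100² + 35400²) = 35600 Ω

35600 Ω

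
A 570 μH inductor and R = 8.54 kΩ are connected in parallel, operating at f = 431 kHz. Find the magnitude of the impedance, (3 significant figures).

1520 Ω

ω = 2πf = 2.708e+06 rad/s
X_L = ωL = 1540 Ω
Parallel: admittances add. Y = 1/R + 1/(jωL)
Y = (0.000117 − j0.000648) S
|Y| = 0.000658 S → |Z| = 1/|Y| = 1520 Ω, ∠Z = −∠Y = 79.8°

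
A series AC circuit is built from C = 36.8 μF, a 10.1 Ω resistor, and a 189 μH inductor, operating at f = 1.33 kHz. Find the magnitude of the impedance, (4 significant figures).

10.24 Ω

ω = 2πf = 8357 rad/s
X_L = ωL = 1.579 Ω
X_C = 1/(ωC) = 3.252 Ω
Net reactance X = X_L − X_C = -1.672 Ω
Z = 10.10 − j1.672 Ω
|Z| = √(10.10² + 1.672²) = 10.24 Ω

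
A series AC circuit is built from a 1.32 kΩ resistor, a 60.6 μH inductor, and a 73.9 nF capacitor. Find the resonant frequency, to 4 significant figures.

ω₀ = 1/√(LC) = 1/√(6.06e-05 × 7.39e-08) = 472500 rad/s
f₀ = ω₀/(2π) = 75.21 kHz

75.21 kHz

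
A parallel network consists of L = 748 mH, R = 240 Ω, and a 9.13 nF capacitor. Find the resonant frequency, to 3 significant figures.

1.93 kHz

ω₀ = 1/√(LC) = 1/√(0.748 × 9.13e-09) = 12100 rad/s
f₀ = ω₀/(2π) = 1.93 kHz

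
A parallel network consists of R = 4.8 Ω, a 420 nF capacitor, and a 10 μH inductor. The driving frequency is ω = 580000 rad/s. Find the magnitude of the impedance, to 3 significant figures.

X_L = ωL = 5.80 Ω
X_C = 1/(ωC) = 4.11 Ω
Parallel: admittances add. Y = 1/R + 1/(jωL) + jωC
Y = (0.208 + j0.0712) S
|Y| = 0.220 S → |Z| = 1/|Y| = 4.54 Ω, ∠Z = −∠Y = -18.9°

4.54 Ω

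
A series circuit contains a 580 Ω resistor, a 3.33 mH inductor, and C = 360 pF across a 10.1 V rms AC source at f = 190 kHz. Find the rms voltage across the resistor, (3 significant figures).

ω = 2πf = 1.194e+06 rad/s
X_L = ωL = 3980 Ω
X_C = 1/(ωC) = 2330 Ω
Net reactance X = X_L − X_C = 1650 Ω
Z = 580 + j1650 Ω
|Z| = √(580² + 1650²) = 1750 Ω
I = V/|Z| = 5.78 mA
V_R = I·|Z_R| = 0.00578 × 580 = 3.35 V

3.35 V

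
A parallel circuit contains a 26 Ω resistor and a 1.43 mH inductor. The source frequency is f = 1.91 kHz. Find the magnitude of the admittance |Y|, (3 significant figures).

69.8 mS

ω = 2πf = 12000 rad/s
X_L = ωL = 17.2 Ω
Parallel: admittances add. Y = 1/R + 1/(jωL)
Y = (0.0385 − j0.0583) S
|Y| = 0.0698 S → |Z| = 1/|Y| = 14.3 Ω, ∠Z = −∠Y = 56.6°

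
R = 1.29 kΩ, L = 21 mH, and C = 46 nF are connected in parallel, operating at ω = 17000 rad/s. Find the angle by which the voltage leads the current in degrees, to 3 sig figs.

X_L = ωL = 357 Ω
X_C = 1/(ωC) = 1280 Ω
Parallel: admittances add. Y = 1/R + 1/(jωL) + jωC
Y = (0.000775 − j0.00202) S
|Y| = 0.00216 S → |Z| = 1/|Y| = 462 Ω, ∠Z = −∠Y = 69.0°

69.0°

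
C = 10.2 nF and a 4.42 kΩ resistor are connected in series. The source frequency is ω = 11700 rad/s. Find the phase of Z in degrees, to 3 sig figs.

-62.2°

X_C = 1/(ωC) = 8380 Ω
Z = 4420 − j8380 Ω
|Z| = √(4420² + 8380²) = 9470 Ω
∠Z = arctan(-8380/4420) = -62.2°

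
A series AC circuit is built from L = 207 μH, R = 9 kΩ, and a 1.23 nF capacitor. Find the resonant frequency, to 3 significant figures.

ω₀ = 1/√(LC) = 1/√(0.000207 × 1.23e-09) = 1.982e+06 rad/s
f₀ = ω₀/(2π) = 315 kHz

315 kHz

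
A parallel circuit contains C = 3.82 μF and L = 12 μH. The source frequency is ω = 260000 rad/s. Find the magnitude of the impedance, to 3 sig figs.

X_L = ωL = 3.12 Ω
X_C = 1/(ωC) = 1.01 Ω
Parallel: admittances add. Y = 1/(jωL) + jωC
Y = (0 + j0.673) S
|Y| = 0.673 S → |Z| = 1/|Y| = 1.49 Ω, ∠Z = −∠Y = -90.0°

1.49 Ω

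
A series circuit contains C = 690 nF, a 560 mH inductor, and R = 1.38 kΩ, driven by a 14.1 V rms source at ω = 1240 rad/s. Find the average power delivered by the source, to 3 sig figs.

129 mW

X_L = ωL = 694 Ω
X_C = 1/(ωC) = 1170 Ω
Net reactance X = X_L − X_C = -474 Ω
Z = 1380 − j474 Ω
|Z| = √(1380² + 474²) = 1460 Ω
∠Z = arctan(-474/1380) = -19.0°
I = V/|Z| = 9.66 mA
P = VI cos φ = 14.1 × 0.00966 × cos(-19.0°) = 129 mW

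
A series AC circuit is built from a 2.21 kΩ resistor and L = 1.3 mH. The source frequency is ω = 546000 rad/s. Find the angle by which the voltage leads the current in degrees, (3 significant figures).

X_L = ωL = 710 Ω
Z = 2210 + j710 Ω
|Z| = √(2210² + 710²) = 2320 Ω
∠Z = arctan(710/2210) = 17.8°

17.8°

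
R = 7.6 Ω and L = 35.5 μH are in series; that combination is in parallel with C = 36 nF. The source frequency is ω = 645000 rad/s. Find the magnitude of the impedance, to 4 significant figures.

48.21 Ω

X_L = ωL = 22.90 Ω
X_C = 1/(ωC) = 43.07 Ω
Branch 1 (R+jX_L): Z₁ = 7.600 + j22.90 Ω, |Z₁| = 24.13 Ω
Branch 2 (−jX_C): Z₂ = −j43.07 Ω
Parallel: Z = Z₁Z₂/(Z₁+Z₂), |Z| = 48.21 Ω, ∠Z = 50.99°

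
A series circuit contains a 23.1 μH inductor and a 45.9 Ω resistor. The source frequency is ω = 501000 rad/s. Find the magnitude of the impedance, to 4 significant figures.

47.34 Ω

X_L = ωL = 11.57 Ω
Z = 45.90 + j11.57 Ω
|Z| = √(45.90² + 11.57²) = 47.34 Ω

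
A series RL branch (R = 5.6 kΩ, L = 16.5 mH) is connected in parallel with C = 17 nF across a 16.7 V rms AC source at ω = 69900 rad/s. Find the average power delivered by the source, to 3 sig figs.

X_L = ωL = 1150 Ω
X_C = 1/(ωC) = 842 Ω
Branch 1 (R+jX_L): Z₁ = 5600 + j1150 Ω, |Z₁| = 5720 Ω
Branch 2 (−jX_C): Z₂ = −j842 Ω
Parallel: Z = Z₁Z₂/(Z₁+Z₂), |Z| = 858 Ω, ∠Z = -81.5°
I = V/|Z| = 19.5 mA
P = VI cos φ = 16.7 × 0.0195 × cos(-81.5°) = 47.8 mW

47.8 mW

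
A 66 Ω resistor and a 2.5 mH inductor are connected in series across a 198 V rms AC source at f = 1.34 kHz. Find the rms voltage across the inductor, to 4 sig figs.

60.16 V

ω = 2πf = 8419 rad/s
X_L = ωL = 21.05 Ω
Z = 66.00 + j21.05 Ω
|Z| = √(66.00² + 21.05²) = 69.28 Ω
I = V/|Z| = 2.858 A
V_L = I·|Z_L| = 2.858 × 21.05 = 60.16 V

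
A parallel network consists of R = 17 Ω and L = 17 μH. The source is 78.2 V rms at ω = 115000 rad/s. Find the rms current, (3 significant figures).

X_L = ωL = 1.96 Ω
Parallel: admittances add. Y = 1/R + 1/(jωL)
Y = (0.0588 − j0.512) S
|Y| = 0.515 S → |Z| = 1/|Y| = 1.94 Ω, ∠Z = −∠Y = 83.4°
I = V/|Z| = 78.2/1.94 = 40.3 A

40.3 A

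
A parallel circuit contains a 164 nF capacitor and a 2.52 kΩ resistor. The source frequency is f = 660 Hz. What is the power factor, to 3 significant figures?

ω = 2πf = 4147 rad/s
X_C = 1/(ωC) = 1470 Ω
Parallel: admittances add. Y = 1/R + jωC
Y = (0.000397 + j0.000680) S
|Y| = 0.000787 S → |Z| = 1/|Y| = 1270 Ω, ∠Z = −∠Y = -59.7°
cos φ = cos(-59.7°) = 0.504

0.504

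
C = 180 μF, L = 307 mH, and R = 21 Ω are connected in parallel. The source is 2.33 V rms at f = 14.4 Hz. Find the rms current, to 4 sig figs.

ω = 2πf = 90.48 rad/s
X_L = ωL = 27.78 Ω
X_C = 1/(ωC) = 61.40 Ω
Parallel: admittances add. Y = 1/R + 1/(jωL) + jωC
Y = (0.04762 − j0.01972) S
|Y| = 0.05154 S → |Z| = 1/|Y| = 19.40 Ω, ∠Z = −∠Y = 22.49°
I = V/|Z| = 2.33/19.40 = 120.1 mA

120.1 mA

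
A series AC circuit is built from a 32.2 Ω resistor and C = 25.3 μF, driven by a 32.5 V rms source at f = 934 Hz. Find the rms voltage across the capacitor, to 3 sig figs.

6.65 V

ω = 2πf = 5868 rad/s
X_C = 1/(ωC) = 6.74 Ω
Z = 32.2 − j6.74 Ω
|Z| = √(32.2² + 6.74²) = 32.9 Ω
I = V/|Z| = 988 mA
V_C = I·|Z_C| = 0.988 × 6.74 = 6.65 V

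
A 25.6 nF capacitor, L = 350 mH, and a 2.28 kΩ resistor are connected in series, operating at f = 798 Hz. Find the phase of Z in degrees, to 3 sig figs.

ω = 2πf = 5014 rad/s
X_L = ωL = 1750 Ω
X_C = 1/(ωC) = 7790 Ω
Net reactance X = X_L − X_C = -6040 Ω
Z = 2280 − j6040 Ω
|Z| = √(2280² + 6040²) = 6450 Ω
∠Z = arctan(-6040/2280) = -69.3°

-69.3°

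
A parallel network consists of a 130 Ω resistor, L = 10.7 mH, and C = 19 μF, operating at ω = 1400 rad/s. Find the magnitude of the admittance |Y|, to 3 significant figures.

40.9 mS

X_L = ωL = 15.0 Ω
X_C = 1/(ωC) = 37.6 Ω
Parallel: admittances add. Y = 1/R + 1/(jωL) + jωC
Y = (0.00769 − j0.0402) S
|Y| = 0.0409 S → |Z| = 1/|Y| = 24.5 Ω, ∠Z = −∠Y = 79.2°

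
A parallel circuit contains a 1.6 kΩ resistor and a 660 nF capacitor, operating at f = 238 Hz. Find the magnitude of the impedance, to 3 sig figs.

856 Ω

ω = 2πf = 1495 rad/s
X_C = 1/(ωC) = 1010 Ω
Parallel: admittances add. Y = 1/R + jωC
Y = (0.000625 + j0.000987) S
|Y| = 0.00117 S → |Z| = 1/|Y| = 856 Ω, ∠Z = −∠Y = -57.7°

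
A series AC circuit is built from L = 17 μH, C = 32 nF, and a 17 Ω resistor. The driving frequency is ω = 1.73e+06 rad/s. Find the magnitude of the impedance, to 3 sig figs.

20.4 Ω

X_L = ωL = 29.4 Ω
X_C = 1/(ωC) = 18.1 Ω
Net reactance X = X_L − X_C = 11.3 Ω
Z = 17.0 + j11.3 Ω
|Z| = √(17.0² + 11.3²) = 20.4 Ω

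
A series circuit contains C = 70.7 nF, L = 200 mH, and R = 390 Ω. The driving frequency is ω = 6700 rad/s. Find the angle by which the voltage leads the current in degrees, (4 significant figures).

X_L = ωL = 1340 Ω
X_C = 1/(ωC) = 2111 Ω
Net reactance X = X_L − X_C = -771.1 Ω
Z = 390.0 − j771.1 Ω
|Z| = √(390.0² + 771.1²) = 864.1 Ω
∠Z = arctan(-771.1/390.0) = -63.17°

-63.17°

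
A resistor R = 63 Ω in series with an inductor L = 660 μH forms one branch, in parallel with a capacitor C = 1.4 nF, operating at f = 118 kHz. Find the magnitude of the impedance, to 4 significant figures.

ω = 2πf = 741400 rad/s
X_L = ωL = 489.3 Ω
X_C = 1/(ωC) = 963.4 Ω
Branch 1 (R+jX_L): Z₁ = 63.00 + j489.3 Ω, |Z₁| = 493.4 Ω
Branch 2 (−jX_C): Z₂ = −j963.4 Ω
Parallel: Z = Z₁Z₂/(Z₁+Z₂), |Z| = 993.9 Ω, ∠Z = 75.09°

993.9 Ω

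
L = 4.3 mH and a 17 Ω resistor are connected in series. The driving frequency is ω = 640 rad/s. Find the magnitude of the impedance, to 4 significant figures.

17.22 Ω

X_L = ωL = 2.752 Ω
Z = 17.00 + j2.752 Ω
|Z| = √(17.00² + 2.752²) = 17.22 Ω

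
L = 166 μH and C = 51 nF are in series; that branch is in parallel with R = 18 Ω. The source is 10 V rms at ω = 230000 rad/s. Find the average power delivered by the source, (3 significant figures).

5.56 W

X_L = ωL = 38.2 Ω
X_C = 1/(ωC) = 85.3 Ω
Branch 1: Z₁ = R = 18.0 Ω
Branch 2 (series LC): Z₂ = j(X_L − X_C) = −j47.1 Ω
Parallel: Z = Z₁Z₂/(Z₁+Z₂), |Z| = 16.8 Ω, ∠Z = -20.9°
I = V/|Z| = 595 mA
P = VI cos φ = 10 × 0.595 × cos(-20.9°) = 5.56 W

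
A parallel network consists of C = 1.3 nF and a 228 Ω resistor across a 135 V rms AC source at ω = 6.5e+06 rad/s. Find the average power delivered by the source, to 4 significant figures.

X_C = 1/(ωC) = 118.3 Ω
Parallel: admittances add. Y = 1/R + jωC
Y = (0.004386 + j0.008450) S
|Y| = 0.009520 S → |Z| = 1/|Y| = 105.0 Ω, ∠Z = −∠Y = -62.57°
I = V/|Z| = 1.285 A
P = VI cos φ = 135 × 1.285 × cos(-62.57°) = 79.93 W

79.93 W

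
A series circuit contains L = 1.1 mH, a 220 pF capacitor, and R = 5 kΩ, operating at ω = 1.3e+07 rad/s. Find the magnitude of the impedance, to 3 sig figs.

X_L = ωL = 14300 Ω
X_C = 1/(ωC) = 350 Ω
Net reactance X = X_L − X_C = 14000 Ω
Z = 5000 + j14000 Ω
|Z| = √(5000² + 14000²) = 14800 Ω

14800 Ω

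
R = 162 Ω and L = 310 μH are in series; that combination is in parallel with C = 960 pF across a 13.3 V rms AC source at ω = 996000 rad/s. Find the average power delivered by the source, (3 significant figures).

236 mW

X_L = ωL = 309 Ω
X_C = 1/(ωC) = 1050 Ω
Branch 1 (R+jX_L): Z₁ = 162 + j309 Ω, |Z₁| = 349 Ω
Branch 2 (−jX_C): Z₂ = −j1050 Ω
Parallel: Z = Z₁Z₂/(Z₁+Z₂), |Z| = 483 Ω, ∠Z = 49.9°
I = V/|Z| = 27.5 mA
P = VI cos φ = 13.3 × 0.0275 × cos(49.9°) = 236 mW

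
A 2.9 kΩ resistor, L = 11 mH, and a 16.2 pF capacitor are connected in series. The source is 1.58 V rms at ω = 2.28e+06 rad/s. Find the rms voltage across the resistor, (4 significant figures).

X_L = ωL = 25080 Ω
X_C = 1/(ωC) = 27070 Ω
Net reactance X = X_L − X_C = -1994 Ω
Z = 2900 − j1994 Ω
|Z| = √(2900² + 1994²) = 3519 Ω
I = V/|Z| = 449.0 μA
V_R = I·|Z_R| = 0.0004490 × 2900 = 1.302 V

1.302 V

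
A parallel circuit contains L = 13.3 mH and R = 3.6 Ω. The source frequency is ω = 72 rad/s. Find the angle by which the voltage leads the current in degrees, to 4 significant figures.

75.10°

X_L = ωL = 0.9576 Ω
Parallel: admittances add. Y = 1/R + 1/(jωL)
Y = (0.2778 − j1.044) S
|Y| = 1.081 S → |Z| = 1/|Y| = 0.9254 Ω, ∠Z = −∠Y = 75.10°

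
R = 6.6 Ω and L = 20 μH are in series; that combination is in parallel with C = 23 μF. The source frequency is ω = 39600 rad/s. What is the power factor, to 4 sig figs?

0.1650

X_L = ωL = 0.7920 Ω
X_C = 1/(ωC) = 1.098 Ω
Branch 1 (R+jX_L): Z₁ = 6.600 + j0.7920 Ω, |Z₁| = 6.647 Ω
Branch 2 (−jX_C): Z₂ = −j1.098 Ω
Parallel: Z = Z₁Z₂/(Z₁+Z₂), |Z| = 1.105 Ω, ∠Z = -80.50°
cos φ = cos(-80.50°) = 0.1650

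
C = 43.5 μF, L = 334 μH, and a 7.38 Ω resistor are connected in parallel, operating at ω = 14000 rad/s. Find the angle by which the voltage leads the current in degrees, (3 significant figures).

-71.1°

X_L = ωL = 4.68 Ω
X_C = 1/(ωC) = 1.64 Ω
Parallel: admittances add. Y = 1/R + 1/(jωL) + jωC
Y = (0.136 + j0.395) S
|Y| = 0.418 S → |Z| = 1/|Y| = 2.39 Ω, ∠Z = −∠Y = -71.1°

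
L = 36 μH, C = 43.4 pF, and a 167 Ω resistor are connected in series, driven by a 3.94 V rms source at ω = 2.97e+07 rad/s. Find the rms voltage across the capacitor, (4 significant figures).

X_L = ωL = 1069 Ω
X_C = 1/(ωC) = 775.8 Ω
Net reactance X = X_L − X_C = 293.4 Ω
Z = 167.0 + j293.4 Ω
|Z| = √(167.0² + 293.4²) = 337.6 Ω
I = V/|Z| = 11.67 mA
V_C = I·|Z_C| = 0.01167 × 775.8 = 9.054 V

9.054 V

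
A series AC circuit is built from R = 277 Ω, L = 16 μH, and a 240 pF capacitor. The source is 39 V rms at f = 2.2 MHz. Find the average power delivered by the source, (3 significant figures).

5.07 W

ω = 2πf = 1.382e+07 rad/s
X_L = ωL = 221 Ω
X_C = 1/(ωC) = 301 Ω
Net reactance X = X_L − X_C = -80.3 Ω
Z = 277 − j80.3 Ω
|Z| = √(277² + 80.3²) = 288 Ω
∠Z = arctan(-80.3/277) = -16.2°
I = V/|Z| = 135 mA
P = VI cos φ = 39 × 0.135 × cos(-16.2°) = 5.07 W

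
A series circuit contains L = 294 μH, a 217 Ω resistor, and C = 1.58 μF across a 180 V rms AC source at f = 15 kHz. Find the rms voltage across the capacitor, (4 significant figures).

ω = 2πf = 94250 rad/s
X_L = ωL = 27.71 Ω
X_C = 1/(ωC) = 6.715 Ω
Net reactance X = X_L − X_C = 20.99 Ω
Z = 217.0 + j20.99 Ω
|Z| = √(217.0² + 20.99²) = 218.0 Ω
I = V/|Z| = 825.6 mA
V_C = I·|Z_C| = 0.8256 × 6.715 = 5.544 V

5.544 V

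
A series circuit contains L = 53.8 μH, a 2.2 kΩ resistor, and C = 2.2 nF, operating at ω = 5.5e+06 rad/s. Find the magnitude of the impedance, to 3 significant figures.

2210 Ω

X_L = ωL = 296 Ω
X_C = 1/(ωC) = 82.6 Ω
Net reactance X = X_L − X_C = 213 Ω
Z = 2200 + j213 Ω
|Z| = √(2200² + 213²) = 2210 Ω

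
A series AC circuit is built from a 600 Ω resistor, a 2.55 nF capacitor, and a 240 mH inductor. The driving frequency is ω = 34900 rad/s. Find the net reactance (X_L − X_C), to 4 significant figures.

-2861 Ω

X_L = ωL = 8376 Ω
X_C = 1/(ωC) = 11240 Ω
X = 8376 − 11240 = -2861 Ω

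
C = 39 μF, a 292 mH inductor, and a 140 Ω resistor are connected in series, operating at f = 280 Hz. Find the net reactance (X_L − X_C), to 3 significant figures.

499 Ω

ω = 2πf = 1759 rad/s
X_L = ωL = 514 Ω
X_C = 1/(ωC) = 14.6 Ω
X = 514 − 14.6 = 499 Ω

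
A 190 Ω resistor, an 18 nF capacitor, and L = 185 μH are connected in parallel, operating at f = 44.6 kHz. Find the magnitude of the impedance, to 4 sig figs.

ω = 2πf = 280200 rad/s
X_L = ωL = 51.84 Ω
X_C = 1/(ωC) = 198.2 Ω
Parallel: admittances add. Y = 1/R + 1/(jωL) + jωC
Y = (0.005263 − j0.01425) S
|Y| = 0.01519 S → |Z| = 1/|Y| = 65.85 Ω, ∠Z = −∠Y = 69.72°

65.85 Ω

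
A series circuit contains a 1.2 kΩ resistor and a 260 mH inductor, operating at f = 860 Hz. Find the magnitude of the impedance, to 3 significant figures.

ω = 2πf = 5404 rad/s
X_L = ωL = 1400 Ω
Z = 1200 + j1400 Ω
|Z| = √(1200² + 1400²) = 1850 Ω

1850 Ω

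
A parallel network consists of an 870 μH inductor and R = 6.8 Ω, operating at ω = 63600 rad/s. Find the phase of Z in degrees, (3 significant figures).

7.01°

X_L = ωL = 55.3 Ω
Parallel: admittances add. Y = 1/R + 1/(jωL)
Y = (0.147 − j0.0181) S
|Y| = 0.148 S → |Z| = 1/|Y| = 6.75 Ω, ∠Z = −∠Y = 7.01°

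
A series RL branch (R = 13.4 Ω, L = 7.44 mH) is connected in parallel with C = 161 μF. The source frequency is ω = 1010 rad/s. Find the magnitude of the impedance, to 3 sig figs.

7.01 Ω

X_L = ωL = 7.51 Ω
X_C = 1/(ωC) = 6.15 Ω
Branch 1 (R+jX_L): Z₁ = 13.4 + j7.51 Ω, |Z₁| = 15.4 Ω
Branch 2 (−jX_C): Z₂ = −j6.15 Ω
Parallel: Z = Z₁Z₂/(Z₁+Z₂), |Z| = 7.01 Ω, ∠Z = -66.5°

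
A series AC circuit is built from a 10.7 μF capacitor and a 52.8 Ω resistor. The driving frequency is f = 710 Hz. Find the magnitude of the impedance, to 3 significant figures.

56.8 Ω

ω = 2πf = 4461 rad/s
X_C = 1/(ωC) = 20.9 Ω
Z = 52.8 − j20.9 Ω
|Z| = √(52.8² + 20.9²) = 56.8 Ω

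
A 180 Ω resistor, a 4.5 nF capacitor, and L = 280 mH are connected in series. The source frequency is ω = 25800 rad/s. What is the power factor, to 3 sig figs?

0.128

X_L = ωL = 7220 Ω
X_C = 1/(ωC) = 8610 Ω
Net reactance X = X_L − X_C = -1390 Ω
Z = 180 − j1390 Ω
|Z| = √(180² + 1390²) = 1400 Ω
∠Z = arctan(-1390/180) = -82.6°
cos φ = cos(-82.6°) = 0.128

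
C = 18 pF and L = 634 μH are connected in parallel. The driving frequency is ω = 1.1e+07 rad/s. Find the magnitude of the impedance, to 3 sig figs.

18300 Ω

X_L = ωL = 6970 Ω
X_C = 1/(ωC) = 5050 Ω
Parallel: admittances add. Y = 1/(jωL) + jωC
Y = (0 + j5.46e-05) S
|Y| = 5.46e-05 S → |Z| = 1/|Y| = 18300 Ω, ∠Z = −∠Y = -90.0°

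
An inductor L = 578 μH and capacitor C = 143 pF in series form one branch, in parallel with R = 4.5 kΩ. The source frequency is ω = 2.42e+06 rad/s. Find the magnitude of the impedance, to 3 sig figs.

X_L = ωL = 1400 Ω
X_C = 1/(ωC) = 2890 Ω
Branch 1: Z₁ = R = 4500 Ω
Branch 2 (series LC): Z₂ = j(X_L − X_C) = −j1490 Ω
Parallel: Z = Z₁Z₂/(Z₁+Z₂), |Z| = 1420 Ω, ∠Z = -71.7°

1420 Ω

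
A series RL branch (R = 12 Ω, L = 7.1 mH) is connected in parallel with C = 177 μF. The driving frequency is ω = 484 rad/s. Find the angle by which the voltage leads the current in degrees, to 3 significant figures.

X_L = ωL = 3.44 Ω
X_C = 1/(ωC) = 11.7 Ω
Branch 1 (R+jX_L): Z₁ = 12.0 + j3.44 Ω, |Z₁| = 12.5 Ω
Branch 2 (−jX_C): Z₂ = −j11.7 Ω
Parallel: Z = Z₁Z₂/(Z₁+Z₂), |Z| = 10.0 Ω, ∠Z = -39.6°

-39.6°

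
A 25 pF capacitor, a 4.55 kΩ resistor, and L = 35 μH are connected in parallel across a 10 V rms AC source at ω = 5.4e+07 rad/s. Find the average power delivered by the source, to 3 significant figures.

22.0 mW

X_L = ωL = 1890 Ω
X_C = 1/(ωC) = 741 Ω
Parallel: admittances add. Y = 1/R + 1/(jωL) + jωC
Y = (0.000220 + j0.000821) S
|Y| = 0.000850 S → |Z| = 1/|Y| = 1180 Ω, ∠Z = −∠Y = -75.0°
I = V/|Z| = 8.50 mA
P = VI cos φ = 10 × 0.00850 × cos(-75.0°) = 22.0 mW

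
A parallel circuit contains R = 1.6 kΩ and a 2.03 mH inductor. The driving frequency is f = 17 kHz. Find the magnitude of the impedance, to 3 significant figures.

ω = 2πf = 106800 rad/s
X_L = ωL = 217 Ω
Parallel: admittances add. Y = 1/R + 1/(jωL)
Y = (0.000625 − j0.00461) S
|Y| = 0.00465 S → |Z| = 1/|Y| = 215 Ω, ∠Z = −∠Y = 82.3°

215 Ω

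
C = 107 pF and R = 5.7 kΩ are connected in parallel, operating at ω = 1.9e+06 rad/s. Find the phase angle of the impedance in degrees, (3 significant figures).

X_C = 1/(ωC) = 4920 Ω
Parallel: admittances add. Y = 1/R + jωC
Y = (0.000175 + j0.000203) S
|Y| = 0.000269 S → |Z| = 1/|Y| = 3720 Ω, ∠Z = −∠Y = -49.2°

-49.2°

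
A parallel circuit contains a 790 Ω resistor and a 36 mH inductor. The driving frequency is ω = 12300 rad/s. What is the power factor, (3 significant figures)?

X_L = ωL = 443 Ω
Parallel: admittances add. Y = 1/R + 1/(jωL)
Y = (0.00127 − j0.00226) S
|Y| = 0.00259 S → |Z| = 1/|Y| = 386 Ω, ∠Z = −∠Y = 60.7°
cos φ = cos(60.7°) = 0.489

0.489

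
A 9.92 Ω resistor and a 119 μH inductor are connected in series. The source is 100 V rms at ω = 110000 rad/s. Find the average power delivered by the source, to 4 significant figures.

X_L = ωL = 13.09 Ω
Z = 9.920 + j13.09 Ω
|Z| = √(9.920² + 13.09²) = 16.42 Ω
∠Z = arctan(13.09/9.920) = 52.84°
I = V/|Z| = 6.089 A
P = VI cos φ = 100 × 6.089 × cos(52.84°) = 367.7 W

367.7 W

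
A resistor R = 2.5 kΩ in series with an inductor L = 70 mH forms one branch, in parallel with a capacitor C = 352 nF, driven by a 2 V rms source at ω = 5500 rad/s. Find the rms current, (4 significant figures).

3.832 mA

X_L = ωL = 385.0 Ω
X_C = 1/(ωC) = 516.5 Ω
Branch 1 (R+jX_L): Z₁ = 2500 + j385.0 Ω, |Z₁| = 2529 Ω
Branch 2 (−jX_C): Z₂ = −j516.5 Ω
Parallel: Z = Z₁Z₂/(Z₁+Z₂), |Z| = 521.9 Ω, ∠Z = -78.23°
I = V/|Z| = 2/521.9 = 3.832 mA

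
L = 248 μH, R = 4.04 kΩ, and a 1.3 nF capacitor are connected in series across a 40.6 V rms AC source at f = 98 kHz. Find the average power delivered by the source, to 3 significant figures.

ω = 2πf = 615800 rad/s
X_L = ωL = 153 Ω
X_C = 1/(ωC) = 1250 Ω
Net reactance X = X_L − X_C = -1100 Ω
Z = 4040 − j1100 Ω
|Z| = √(4040² + 1100²) = 4190 Ω
∠Z = arctan(-1100/4040) = -15.2°
I = V/|Z| = 9.70 mA
P = VI cos φ = 40.6 × 0.00970 × cos(-15.2°) = 380 mW

380 mW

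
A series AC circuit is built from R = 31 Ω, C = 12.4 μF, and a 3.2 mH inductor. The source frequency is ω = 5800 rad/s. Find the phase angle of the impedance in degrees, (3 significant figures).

8.54°

X_L = ωL = 18.6 Ω
X_C = 1/(ωC) = 13.9 Ω
Net reactance X = X_L − X_C = 4.66 Ω
Z = 31.0 + j4.66 Ω
|Z| = √(31.0² + 4.66²) = 31.3 Ω
∠Z = arctan(4.66/31.0) = 8.54°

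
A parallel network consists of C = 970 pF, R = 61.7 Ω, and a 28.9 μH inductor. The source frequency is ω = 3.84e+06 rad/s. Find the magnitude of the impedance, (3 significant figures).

X_L = ωL = 111 Ω
X_C = 1/(ωC) = 268 Ω
Parallel: admittances add. Y = 1/R + 1/(jωL) + jωC
Y = (0.0162 − j0.00529) S
|Y| = 0.0170 S → |Z| = 1/|Y| = 58.7 Ω, ∠Z = −∠Y = 18.1°

58.7 Ω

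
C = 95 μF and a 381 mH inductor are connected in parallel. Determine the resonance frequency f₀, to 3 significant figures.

26.5 Hz

ω₀ = 1/√(LC) = 1/√(0.381 × 9.5e-05) = 166.2 rad/s
f₀ = ω₀/(2π) = 26.5 Hz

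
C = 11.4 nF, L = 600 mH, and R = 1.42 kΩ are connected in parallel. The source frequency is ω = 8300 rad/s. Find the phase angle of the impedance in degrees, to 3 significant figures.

8.57°

X_L = ωL = 4980 Ω
X_C = 1/(ωC) = 10600 Ω
Parallel: admittances add. Y = 1/R + 1/(jωL) + jωC
Y = (0.000704 − j0.000106) S
|Y| = 0.000712 S → |Z| = 1/|Y| = 1400 Ω, ∠Z = −∠Y = 8.57°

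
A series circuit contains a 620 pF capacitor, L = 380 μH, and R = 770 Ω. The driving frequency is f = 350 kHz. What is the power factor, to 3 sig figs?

ω = 2πf = 2.199e+06 rad/s
X_L = ωL = 836 Ω
X_C = 1/(ωC) = 733 Ω
Net reactance X = X_L − X_C = 102 Ω
Z = 770 + j102 Ω
|Z| = √(770² + 102²) = 777 Ω
∠Z = arctan(102/770) = 7.56°
cos φ = cos(7.56°) = 0.991

0.991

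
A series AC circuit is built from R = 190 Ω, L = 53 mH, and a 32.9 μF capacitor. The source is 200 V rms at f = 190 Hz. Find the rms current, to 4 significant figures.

ω = 2πf = 1194 rad/s
X_L = ωL = 63.27 Ω
X_C = 1/(ωC) = 25.46 Ω
Net reactance X = X_L − X_C = 37.81 Ω
Z = 190.0 + j37.81 Ω
|Z| = √(190.0² + 37.81²) = 193.7 Ω
I = V/|Z| = 200/193.7 = 1.032 A

1.032 A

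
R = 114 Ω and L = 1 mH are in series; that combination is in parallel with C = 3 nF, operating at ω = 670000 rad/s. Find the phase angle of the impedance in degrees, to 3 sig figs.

X_L = ωL = 670 Ω
X_C = 1/(ωC) = 498 Ω
Branch 1 (R+jX_L): Z₁ = 114 + j670 Ω, |Z₁| = 680 Ω
Branch 2 (−jX_C): Z₂ = −j498 Ω
Parallel: Z = Z₁Z₂/(Z₁+Z₂), |Z| = 1640 Ω, ∠Z = -66.2°

-66.2°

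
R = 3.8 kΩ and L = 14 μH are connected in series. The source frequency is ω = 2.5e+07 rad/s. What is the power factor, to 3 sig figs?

X_L = ωL = 350 Ω
Z = 3800 + j350 Ω
|Z| = √(3800² + 350²) = 3820 Ω
∠Z = arctan(350/3800) = 5.26°
cos φ = cos(5.26°) = 0.996

0.996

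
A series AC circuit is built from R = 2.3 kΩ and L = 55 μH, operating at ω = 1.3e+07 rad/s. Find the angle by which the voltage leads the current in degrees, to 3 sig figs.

X_L = ωL = 715 Ω
Z = 2300 + j715 Ω
|Z| = √(2300² + 715²) = 2410 Ω
∠Z = arctan(715/2300) = 17.3°

17.3°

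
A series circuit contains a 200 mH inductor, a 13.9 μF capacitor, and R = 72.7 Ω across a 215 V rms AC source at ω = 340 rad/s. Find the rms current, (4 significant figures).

1.336 A

X_L = ωL = 68.00 Ω
X_C = 1/(ωC) = 211.6 Ω
Net reactance X = X_L − X_C = -143.6 Ω
Z = 72.70 − j143.6 Ω
|Z| = √(72.70² + 143.6²) = 161.0 Ω
I = V/|Z| = 215/161.0 = 1.336 A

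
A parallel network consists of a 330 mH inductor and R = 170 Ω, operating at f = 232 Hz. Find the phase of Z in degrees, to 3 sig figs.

19.5°

ω = 2πf = 1458 rad/s
X_L = ωL = 481 Ω
Parallel: admittances add. Y = 1/R + 1/(jωL)
Y = (0.00588 − j0.00208) S
|Y| = 0.00624 S → |Z| = 1/|Y| = 160 Ω, ∠Z = −∠Y = 19.5°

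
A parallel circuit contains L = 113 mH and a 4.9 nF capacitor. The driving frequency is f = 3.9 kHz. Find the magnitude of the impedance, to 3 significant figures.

ω = 2πf = 24500 rad/s
X_L = ωL = 2770 Ω
X_C = 1/(ωC) = 8330 Ω
Parallel: admittances add. Y = 1/(jωL) + jωC
Y = (0 − j0.000241) S
|Y| = 0.000241 S → |Z| = 1/|Y| = 4150 Ω, ∠Z = −∠Y = 90.0°

4150 Ω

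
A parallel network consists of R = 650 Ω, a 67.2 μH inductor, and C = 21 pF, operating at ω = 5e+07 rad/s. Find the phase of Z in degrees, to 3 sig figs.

-26.1°

X_L = ωL = 3360 Ω
X_C = 1/(ωC) = 952 Ω
Parallel: admittances add. Y = 1/R + 1/(jωL) + jωC
Y = (0.00154 + j0.000752) S
|Y| = 0.00171 S → |Z| = 1/|Y| = 584 Ω, ∠Z = −∠Y = -26.1°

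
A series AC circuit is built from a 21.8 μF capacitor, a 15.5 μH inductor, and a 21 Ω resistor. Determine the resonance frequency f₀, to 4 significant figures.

8.658 kHz

ω₀ = 1/√(LC) = 1/√(1.55e-05 × 2.18e-05) = 54400 rad/s
f₀ = ω₀/(2π) = 8.658 kHz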